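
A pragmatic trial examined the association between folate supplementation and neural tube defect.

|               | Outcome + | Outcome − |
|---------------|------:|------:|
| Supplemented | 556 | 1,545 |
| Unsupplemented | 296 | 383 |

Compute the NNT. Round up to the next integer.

6

Risk in treated group = 556/2101 = 0.26464; risk in control = 296/679 = 0.43594.
Absolute risk reduction = 0.43594 − 0.26464 = 0.17130
NNT = 1 / ARR = 1 / 0.17130 = 5.838 → round up → 6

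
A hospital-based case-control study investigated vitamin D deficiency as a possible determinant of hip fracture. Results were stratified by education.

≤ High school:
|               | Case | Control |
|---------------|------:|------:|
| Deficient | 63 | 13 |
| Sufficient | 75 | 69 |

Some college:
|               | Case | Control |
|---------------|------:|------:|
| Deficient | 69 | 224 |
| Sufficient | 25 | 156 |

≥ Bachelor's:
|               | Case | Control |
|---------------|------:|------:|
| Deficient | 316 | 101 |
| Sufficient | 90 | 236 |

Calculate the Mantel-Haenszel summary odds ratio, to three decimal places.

OR_MH = Σ(aᵢdᵢ/nᵢ) / Σ(bᵢcᵢ/nᵢ), where nᵢ is the stratum total.
Stratum 1 (≤ High school): n = 220; a·d/n = 63·69/220 = 19.7591; b·c/n = 13·75/220 = 4.4318
Stratum 2 (Some college): n = 474; a·d/n = 69·156/474 = 22.7089; b·c/n = 224·25/474 = 11.8143
Stratum 3 (≥ Bachelor's): n = 743; a·d/n = 316·236/743 = 100.3715; b·c/n = 101·90/743 = 12.2342
OR_MH = (19.7591 + 22.7089 + 100.3715) / (4.4318 + 11.8143 + 12.2342) = 142.8394 / 28.4803 = 5.01537

5.015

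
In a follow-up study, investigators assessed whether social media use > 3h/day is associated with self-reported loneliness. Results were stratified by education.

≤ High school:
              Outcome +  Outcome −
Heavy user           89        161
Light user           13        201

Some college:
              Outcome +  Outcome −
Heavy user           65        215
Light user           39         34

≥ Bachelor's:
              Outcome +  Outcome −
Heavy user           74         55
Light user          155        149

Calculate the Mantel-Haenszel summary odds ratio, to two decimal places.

1.47

OR_MH = Σ(aᵢdᵢ/nᵢ) / Σ(bᵢcᵢ/nᵢ), where nᵢ is the stratum total.
Stratum 1 (≤ High school): n = 464; a·d/n = 89·201/464 = 38.5539; b·c/n = 161·13/464 = 4.5108
Stratum 2 (Some college): n = 353; a·d/n = 65·34/353 = 6.2606; b·c/n = 215·39/353 = 23.7535
Stratum 3 (≥ Bachelor's): n = 433; a·d/n = 74·149/433 = 25.4642; b·c/n = 55·155/433 = 19.6882
OR_MH = (38.5539 + 6.2606 + 25.4642) / (4.5108 + 23.7535 + 19.6882) = 70.2787 / 47.9525 = 1.46559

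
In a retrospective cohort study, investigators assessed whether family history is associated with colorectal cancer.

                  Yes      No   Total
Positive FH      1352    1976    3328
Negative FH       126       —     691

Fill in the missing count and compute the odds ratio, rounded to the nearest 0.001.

The missing cell is in the unexposed row: 691 − 126 = 565.
So a = 1352, b = 1976, c = 126, d = 565.
OR = (a·d)/(b·c) = (1352 × 565) / (1976 × 126) = 763880 / 248976 = 3.06809

3.068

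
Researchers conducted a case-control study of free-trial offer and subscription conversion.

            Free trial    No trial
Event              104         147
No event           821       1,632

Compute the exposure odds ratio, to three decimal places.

1.406

Reading the table with exposure as columns: a = 104 (Free trial, case), b = 821 (Free trial, non-case), c = 147 (No trial, case), d = 1632.
OR = (a·d)/(b·c) = (104 × 1632) / (821 × 147) = 169728 / 120687 = 1.40635
The odds of subscription conversion are about 1.41 times as high in the free trial group.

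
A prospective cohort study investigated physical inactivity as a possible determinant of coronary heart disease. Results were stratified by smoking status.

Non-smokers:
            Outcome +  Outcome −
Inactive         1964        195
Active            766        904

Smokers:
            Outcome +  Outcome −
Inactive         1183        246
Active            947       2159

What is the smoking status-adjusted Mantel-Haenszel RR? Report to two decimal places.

2.28

RR_MH = Σ(aᵢ·n₀ᵢ/nᵢ) / Σ(cᵢ·n₁ᵢ/nᵢ), with n₁ᵢ = aᵢ+bᵢ (exposed), n₀ᵢ = cᵢ+dᵢ (unexposed), nᵢ = n₁ᵢ+n₀ᵢ.
Stratum 1 (Non-smokers): n₁ = 2159, n₀ = 1670, n = 3829; a·n₀/n = 1964·1670/3829 = 856.5892; c·n₁/n = 766·2159/3829 = 431.9128
Stratum 2 (Smokers): n₁ = 1429, n₀ = 3106, n = 4535; a·n₀/n = 1183·3106/4535 = 810.2311; c·n₁/n = 947·1429/4535 = 298.4042
RR_MH = (856.5892 + 810.2311) / (431.9128 + 298.4042) = 1666.8203 / 730.3170 = 2.28232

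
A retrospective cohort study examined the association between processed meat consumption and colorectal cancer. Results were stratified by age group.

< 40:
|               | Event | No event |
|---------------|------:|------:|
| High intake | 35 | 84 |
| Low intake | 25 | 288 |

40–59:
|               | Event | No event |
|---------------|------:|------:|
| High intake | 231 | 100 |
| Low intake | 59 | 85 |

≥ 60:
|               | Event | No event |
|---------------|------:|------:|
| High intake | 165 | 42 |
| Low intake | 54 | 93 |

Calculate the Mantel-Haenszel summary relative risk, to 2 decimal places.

2.06

RR_MH = Σ(aᵢ·n₀ᵢ/nᵢ) / Σ(cᵢ·n₁ᵢ/nᵢ), with n₁ᵢ = aᵢ+bᵢ (exposed), n₀ᵢ = cᵢ+dᵢ (unexposed), nᵢ = n₁ᵢ+n₀ᵢ.
Stratum 1 (< 40): n₁ = 119, n₀ = 313, n = 432; a·n₀/n = 35·313/432 = 25.3588; c·n₁/n = 25·119/432 = 6.8866
Stratum 2 (40–59): n₁ = 331, n₀ = 144, n = 475; a·n₀/n = 231·144/475 = 70.0295; c·n₁/n = 59·331/475 = 41.1137
Stratum 3 (≥ 60): n₁ = 207, n₀ = 147, n = 354; a·n₀/n = 165·147/354 = 68.5169; c·n₁/n = 54·207/354 = 31.5763
RR_MH = (25.3588 + 70.0295 + 68.5169) / (6.8866 + 41.1137 + 31.5763) = 163.9052 / 79.5765 = 2.05972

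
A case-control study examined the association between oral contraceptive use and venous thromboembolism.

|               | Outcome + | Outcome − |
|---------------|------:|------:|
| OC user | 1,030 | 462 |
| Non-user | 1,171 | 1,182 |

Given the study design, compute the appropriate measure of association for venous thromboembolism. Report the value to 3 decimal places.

Cells: a = 1030, b = 462, c = 1171, d = 1182.
This is a case-control study: participants were sampled on outcome status, so risks in the source population cannot be estimated directly — relative risk is not valid here. The odds ratio is the appropriate measure.
OR = (a·d)/(b·c) = (1030 × 1182) / (462 × 1171) = 1217460 / 541002 = 2.25038

2.250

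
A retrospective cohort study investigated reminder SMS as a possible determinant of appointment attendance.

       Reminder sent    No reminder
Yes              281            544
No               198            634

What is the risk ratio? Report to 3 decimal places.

1.270

Reading the table with exposure as columns: a = 281 (Reminder sent, case), b = 198 (Reminder sent, non-case), c = 544 (No reminder, case), d = 634.
Risk in exposed = 281/479 = 0.58664; risk in unexposed = 544/1178 = 0.46180.
RR = 0.58664 / 0.46180 = 1.27033
The risk among the exposed is 1.27 times that among the unexposed.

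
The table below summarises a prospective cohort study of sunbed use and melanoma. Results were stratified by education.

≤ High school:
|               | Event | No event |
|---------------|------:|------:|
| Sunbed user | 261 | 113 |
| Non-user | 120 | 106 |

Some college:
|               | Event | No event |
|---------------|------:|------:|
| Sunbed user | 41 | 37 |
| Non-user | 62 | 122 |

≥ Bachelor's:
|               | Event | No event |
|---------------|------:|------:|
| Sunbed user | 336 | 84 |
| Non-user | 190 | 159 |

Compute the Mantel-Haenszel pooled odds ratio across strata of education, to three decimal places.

2.584

OR_MH = Σ(aᵢdᵢ/nᵢ) / Σ(bᵢcᵢ/nᵢ), where nᵢ is the stratum total.
Stratum 1 (≤ High school): n = 600; a·d/n = 261·106/600 = 46.1100; b·c/n = 113·120/600 = 22.6000
Stratum 2 (Some college): n = 262; a·d/n = 41·122/262 = 19.0916; b·c/n = 37·62/262 = 8.7557
Stratum 3 (≥ Bachelor's): n = 769; a·d/n = 336·159/769 = 69.4720; b·c/n = 84·190/769 = 20.7542
OR_MH = (46.1100 + 19.0916 + 69.4720) / (22.6000 + 8.7557 + 20.7542) = 134.6736 / 52.1100 = 2.58441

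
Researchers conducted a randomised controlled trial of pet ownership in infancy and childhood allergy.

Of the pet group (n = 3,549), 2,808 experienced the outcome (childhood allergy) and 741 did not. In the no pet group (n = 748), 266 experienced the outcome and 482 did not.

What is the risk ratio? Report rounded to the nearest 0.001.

From the description: a = 2808, b = 741, c = 266, d = 482.
Risk in exposed = 2808/3549 = 0.79121; risk in unexposed = 266/748 = 0.35561.
RR = 0.79121 / 0.35561 = 2.22490
The risk among the exposed is 2.22 times that among the unexposed.

2.225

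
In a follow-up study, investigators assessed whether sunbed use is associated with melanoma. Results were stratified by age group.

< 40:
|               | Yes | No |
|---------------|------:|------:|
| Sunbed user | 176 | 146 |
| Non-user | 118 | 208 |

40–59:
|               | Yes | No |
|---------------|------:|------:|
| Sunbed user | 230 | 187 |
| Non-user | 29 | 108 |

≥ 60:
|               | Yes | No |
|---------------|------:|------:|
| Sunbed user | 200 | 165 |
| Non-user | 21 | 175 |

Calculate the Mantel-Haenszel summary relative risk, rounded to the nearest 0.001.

2.287

RR_MH = Σ(aᵢ·n₀ᵢ/nᵢ) / Σ(cᵢ·n₁ᵢ/nᵢ), with n₁ᵢ = aᵢ+bᵢ (exposed), n₀ᵢ = cᵢ+dᵢ (unexposed), nᵢ = n₁ᵢ+n₀ᵢ.
Stratum 1 (< 40): n₁ = 322, n₀ = 326, n = 648; a·n₀/n = 176·326/648 = 88.5432; c·n₁/n = 118·322/648 = 58.6358
Stratum 2 (40–59): n₁ = 417, n₀ = 137, n = 554; a·n₀/n = 230·137/554 = 56.8773; c·n₁/n = 29·417/554 = 21.8285
Stratum 3 (≥ 60): n₁ = 365, n₀ = 196, n = 561; a·n₀/n = 200·196/561 = 69.8752; c·n₁/n = 21·365/561 = 13.6631
RR_MH = (88.5432 + 56.8773 + 69.8752) / (58.6358 + 21.8285 + 13.6631) = 215.2957 / 94.1274 = 2.28728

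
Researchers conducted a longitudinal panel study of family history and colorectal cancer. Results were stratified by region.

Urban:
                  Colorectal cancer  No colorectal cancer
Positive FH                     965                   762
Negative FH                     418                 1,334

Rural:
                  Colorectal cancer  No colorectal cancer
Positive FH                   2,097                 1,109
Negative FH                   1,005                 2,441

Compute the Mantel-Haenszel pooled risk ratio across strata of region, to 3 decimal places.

2.273

RR_MH = Σ(aᵢ·n₀ᵢ/nᵢ) / Σ(cᵢ·n₁ᵢ/nᵢ), with n₁ᵢ = aᵢ+bᵢ (exposed), n₀ᵢ = cᵢ+dᵢ (unexposed), nᵢ = n₁ᵢ+n₀ᵢ.
Stratum 1 (Urban): n₁ = 1727, n₀ = 1752, n = 3479; a·n₀/n = 965·1752/3479 = 485.9672; c·n₁/n = 418·1727/3479 = 207.4981
Stratum 2 (Rural): n₁ = 3206, n₀ = 3446, n = 6652; a·n₀/n = 2097·3446/6652 = 1086.3292; c·n₁/n = 1005·3206/6652 = 484.3701
RR_MH = (485.9672 + 1086.3292) / (207.4981 + 484.3701) = 1572.2965 / 691.8682 = 2.27254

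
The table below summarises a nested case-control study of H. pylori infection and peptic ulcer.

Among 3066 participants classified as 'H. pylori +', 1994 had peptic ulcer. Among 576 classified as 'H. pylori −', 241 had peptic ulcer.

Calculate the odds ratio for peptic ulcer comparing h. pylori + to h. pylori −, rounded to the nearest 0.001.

From the description: a = 1994, b = 1072, c = 241, d = 335.
OR = (a·d)/(b·c) = (1994 × 335) / (1072 × 241) = 667990 / 258352 = 2.58558
The odds of peptic ulcer are about 2.59 times as high in the h. pylori + group.

2.586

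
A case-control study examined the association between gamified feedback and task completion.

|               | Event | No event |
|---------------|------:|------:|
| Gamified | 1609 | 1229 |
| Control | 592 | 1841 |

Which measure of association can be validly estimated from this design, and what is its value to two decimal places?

Cells: a = 1609, b = 1229, c = 592, d = 1841.
This is a case-control study: participants were sampled on outcome status, so risks in the source population cannot be estimated directly — relative risk is not valid here. The odds ratio is the appropriate measure.
OR = (a·d)/(b·c) = (1609 × 1841) / (1229 × 592) = 2962169 / 727568 = 4.07133

4.07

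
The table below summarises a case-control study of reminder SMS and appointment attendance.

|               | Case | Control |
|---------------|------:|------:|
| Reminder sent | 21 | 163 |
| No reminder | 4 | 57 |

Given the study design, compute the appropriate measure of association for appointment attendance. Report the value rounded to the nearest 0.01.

Cells: a = 21, b = 163, c = 4, d = 57.
This is a case-control study: participants were sampled on outcome status, so risks in the source population cannot be estimated directly — relative risk is not valid here. The odds ratio is the appropriate measure.
OR = (a·d)/(b·c) = (21 × 57) / (163 × 4) = 1197 / 652 = 1.83589

1.84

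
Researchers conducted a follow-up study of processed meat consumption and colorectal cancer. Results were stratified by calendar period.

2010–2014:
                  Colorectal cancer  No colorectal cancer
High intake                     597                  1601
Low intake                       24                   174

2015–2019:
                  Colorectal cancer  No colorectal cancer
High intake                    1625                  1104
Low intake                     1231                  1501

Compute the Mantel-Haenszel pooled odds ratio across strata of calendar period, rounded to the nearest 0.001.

1.850

OR_MH = Σ(aᵢdᵢ/nᵢ) / Σ(bᵢcᵢ/nᵢ), where nᵢ is the stratum total.
Stratum 1 (2010–2014): n = 2396; a·d/n = 597·174/2396 = 43.3548; b·c/n = 1601·24/2396 = 16.0367
Stratum 2 (2015–2019): n = 5461; a·d/n = 1625·1501/5461 = 446.6444; b·c/n = 1104·1231/5461 = 248.8599
OR_MH = (43.3548 + 446.6444) / (16.0367 + 248.8599) = 489.9991 / 264.8966 = 1.84977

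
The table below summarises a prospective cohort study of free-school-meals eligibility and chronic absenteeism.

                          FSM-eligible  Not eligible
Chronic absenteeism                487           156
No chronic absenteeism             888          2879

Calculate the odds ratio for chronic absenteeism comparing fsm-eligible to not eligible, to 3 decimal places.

10.121

Reading the table with exposure as columns: a = 487 (FSM-eligible, case), b = 888 (FSM-eligible, non-case), c = 156 (Not eligible, case), d = 2879.
OR = (a·d)/(b·c) = (487 × 2879) / (888 × 156) = 1402073 / 138528 = 10.12122
The odds of chronic absenteeism are about 10.12 times as high in the fsm-eligible group.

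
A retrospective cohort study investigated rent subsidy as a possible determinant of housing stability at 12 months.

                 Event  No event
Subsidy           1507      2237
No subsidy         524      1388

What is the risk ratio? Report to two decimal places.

Cells: a = 1507, b = 2237, c = 524, d = 1388.
Risk in exposed = 1507/3744 = 0.40251; risk in unexposed = 524/1912 = 0.27406.
RR = 0.40251 / 0.27406 = 1.46870
The risk among the exposed is 1.47 times that among the unexposed.

1.47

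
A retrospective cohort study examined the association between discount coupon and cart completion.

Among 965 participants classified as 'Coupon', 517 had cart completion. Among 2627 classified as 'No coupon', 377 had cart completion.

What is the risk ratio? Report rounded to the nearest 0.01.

3.73

From the description: a = 517, b = 448, c = 377, d = 2250.
Risk in exposed = 517/965 = 0.53575; risk in unexposed = 377/2627 = 0.14351.
RR = 0.53575 / 0.14351 = 3.73321
The risk among the exposed is 3.73 times that among the unexposed.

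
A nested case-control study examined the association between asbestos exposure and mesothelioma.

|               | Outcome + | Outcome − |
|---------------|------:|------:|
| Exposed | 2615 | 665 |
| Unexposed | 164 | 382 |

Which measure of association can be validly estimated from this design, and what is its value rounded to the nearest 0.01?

Cells: a = 2615, b = 665, c = 164, d = 382.
This is a nested case-control study: participants were sampled on outcome status, so risks in the source population cannot be estimated directly — relative risk is not valid here. The odds ratio is the appropriate measure.
OR = (a·d)/(b·c) = (2615 × 382) / (665 × 164) = 998930 / 109060 = 9.15945

9.16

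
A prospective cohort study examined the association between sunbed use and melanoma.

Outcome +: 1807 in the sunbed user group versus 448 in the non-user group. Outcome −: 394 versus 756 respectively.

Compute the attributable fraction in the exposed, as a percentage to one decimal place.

54.7

From the description: a = 1807, b = 394, c = 448, d = 756.
Risk in exposed = 1807/2201 = 0.82099; risk in unexposed = 448/1204 = 0.37209.
RR = 0.82099/0.37209 = 2.20641
AR% = (RR − 1)/RR × 100 = (2.20641 − 1)/2.20641 × 100 = 54.6775%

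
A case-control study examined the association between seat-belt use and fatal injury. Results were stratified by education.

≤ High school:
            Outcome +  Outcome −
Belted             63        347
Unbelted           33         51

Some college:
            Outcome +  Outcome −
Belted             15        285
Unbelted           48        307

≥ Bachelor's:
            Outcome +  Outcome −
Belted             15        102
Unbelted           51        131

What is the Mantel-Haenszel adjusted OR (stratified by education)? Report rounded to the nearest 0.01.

0.33

OR_MH = Σ(aᵢdᵢ/nᵢ) / Σ(bᵢcᵢ/nᵢ), where nᵢ is the stratum total.
Stratum 1 (≤ High school): n = 494; a·d/n = 63·51/494 = 6.5040; b·c/n = 347·33/494 = 23.1802
Stratum 2 (Some college): n = 655; a·d/n = 15·307/655 = 7.0305; b·c/n = 285·48/655 = 20.8855
Stratum 3 (≥ Bachelor's): n = 299; a·d/n = 15·131/299 = 6.5719; b·c/n = 102·51/299 = 17.3980
OR_MH = (6.5040 + 7.0305 + 6.5719) / (23.1802 + 20.8855 + 17.3980) = 20.1065 / 61.4637 = 0.32713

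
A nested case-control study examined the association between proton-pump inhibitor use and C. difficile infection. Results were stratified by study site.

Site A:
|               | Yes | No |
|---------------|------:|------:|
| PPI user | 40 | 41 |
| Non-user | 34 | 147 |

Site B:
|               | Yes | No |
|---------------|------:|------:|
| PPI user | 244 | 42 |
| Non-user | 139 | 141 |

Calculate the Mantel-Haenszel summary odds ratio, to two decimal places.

5.32

OR_MH = Σ(aᵢdᵢ/nᵢ) / Σ(bᵢcᵢ/nᵢ), where nᵢ is the stratum total.
Stratum 1 (Site A): n = 262; a·d/n = 40·147/262 = 22.4427; b·c/n = 41·34/262 = 5.3206
Stratum 2 (Site B): n = 566; a·d/n = 244·141/566 = 60.7845; b·c/n = 42·139/566 = 10.3145
OR_MH = (22.4427 + 60.7845) / (5.3206 + 10.3145) = 83.2272 / 15.6351 = 5.32310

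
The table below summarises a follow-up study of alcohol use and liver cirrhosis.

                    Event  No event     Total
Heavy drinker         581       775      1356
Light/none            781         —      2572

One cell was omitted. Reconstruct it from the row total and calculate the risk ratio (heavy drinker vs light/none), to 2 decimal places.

1.41

The missing cell is in the unexposed row: 2572 − 781 = 1791.
So a = 581, b = 775, c = 781, d = 1791.
RR = [a/(a+b)] / [c/(c+d)] = (581/1356) / (781/2572) = 0.42847/0.30365 = 1.41103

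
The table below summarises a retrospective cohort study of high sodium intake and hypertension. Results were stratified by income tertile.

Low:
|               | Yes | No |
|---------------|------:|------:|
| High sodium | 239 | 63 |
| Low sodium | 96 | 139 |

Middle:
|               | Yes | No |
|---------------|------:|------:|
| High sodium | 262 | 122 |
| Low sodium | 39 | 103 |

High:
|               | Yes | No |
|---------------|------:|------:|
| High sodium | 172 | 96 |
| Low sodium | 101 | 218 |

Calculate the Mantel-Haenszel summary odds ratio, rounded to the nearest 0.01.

OR_MH = Σ(aᵢdᵢ/nᵢ) / Σ(bᵢcᵢ/nᵢ), where nᵢ is the stratum total.
Stratum 1 (Low): n = 537; a·d/n = 239·139/537 = 61.8641; b·c/n = 63·96/537 = 11.2626
Stratum 2 (Middle): n = 526; a·d/n = 262·103/526 = 51.3042; b·c/n = 122·39/526 = 9.0456
Stratum 3 (High): n = 587; a·d/n = 172·218/587 = 63.8773; b·c/n = 96·101/587 = 16.5179
OR_MH = (61.8641 + 51.3042 + 63.8773) / (11.2626 + 9.0456 + 16.5179) = 177.0456 / 36.8261 = 4.80761

4.81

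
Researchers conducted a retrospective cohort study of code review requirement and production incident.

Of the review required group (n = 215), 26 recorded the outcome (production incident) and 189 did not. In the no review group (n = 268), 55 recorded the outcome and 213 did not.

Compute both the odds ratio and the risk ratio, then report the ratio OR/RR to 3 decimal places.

0.904

From the description: a = 26, b = 189, c = 55, d = 213.
OR = (26·213)/(189·55) = 5538/10395 = 0.53276
Risk in exposed = 26/215 = 0.12093; risk in unexposed = 55/268 = 0.20522; RR = 0.58926
OR/RR = 0.53276 / 0.58926 = 0.90411
The outcome is not rare, so the OR lies further from 1 than the RR.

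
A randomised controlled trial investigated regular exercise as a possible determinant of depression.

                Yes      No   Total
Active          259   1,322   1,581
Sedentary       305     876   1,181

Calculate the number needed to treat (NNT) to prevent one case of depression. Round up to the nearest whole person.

11

Risk in treated group = 259/1581 = 0.16382; risk in control = 305/1181 = 0.25826.
Absolute risk reduction = 0.25826 − 0.16382 = 0.09444
NNT = 1 / ARR = 1 / 0.09444 = 10.589 → round up → 11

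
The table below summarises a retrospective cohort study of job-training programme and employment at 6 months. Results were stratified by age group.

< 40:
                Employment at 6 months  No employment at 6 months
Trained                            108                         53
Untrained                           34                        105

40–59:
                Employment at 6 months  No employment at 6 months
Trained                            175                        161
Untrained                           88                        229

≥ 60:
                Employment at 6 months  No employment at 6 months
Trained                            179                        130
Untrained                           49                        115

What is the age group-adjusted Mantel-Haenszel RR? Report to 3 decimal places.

2.063

RR_MH = Σ(aᵢ·n₀ᵢ/nᵢ) / Σ(cᵢ·n₁ᵢ/nᵢ), with n₁ᵢ = aᵢ+bᵢ (exposed), n₀ᵢ = cᵢ+dᵢ (unexposed), nᵢ = n₁ᵢ+n₀ᵢ.
Stratum 1 (< 40): n₁ = 161, n₀ = 139, n = 300; a·n₀/n = 108·139/300 = 50.0400; c·n₁/n = 34·161/300 = 18.2467
Stratum 2 (40–59): n₁ = 336, n₀ = 317, n = 653; a·n₀/n = 175·317/653 = 84.9541; c·n₁/n = 88·336/653 = 45.2802
Stratum 3 (≥ 60): n₁ = 309, n₀ = 164, n = 473; a·n₀/n = 179·164/473 = 62.0634; c·n₁/n = 49·309/473 = 32.0106
RR_MH = (50.0400 + 84.9541 + 62.0634) / (18.2467 + 45.2802 + 32.0106) = 197.0575 / 95.5375 = 2.06262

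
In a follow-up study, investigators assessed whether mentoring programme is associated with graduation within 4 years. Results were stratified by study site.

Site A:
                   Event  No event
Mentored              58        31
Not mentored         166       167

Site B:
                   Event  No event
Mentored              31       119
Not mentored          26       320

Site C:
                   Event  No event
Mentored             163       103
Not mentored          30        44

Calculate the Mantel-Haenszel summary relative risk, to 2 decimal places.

1.55

RR_MH = Σ(aᵢ·n₀ᵢ/nᵢ) / Σ(cᵢ·n₁ᵢ/nᵢ), with n₁ᵢ = aᵢ+bᵢ (exposed), n₀ᵢ = cᵢ+dᵢ (unexposed), nᵢ = n₁ᵢ+n₀ᵢ.
Stratum 1 (Site A): n₁ = 89, n₀ = 333, n = 422; a·n₀/n = 58·333/422 = 45.7678; c·n₁/n = 166·89/422 = 35.0095
Stratum 2 (Site B): n₁ = 150, n₀ = 346, n = 496; a·n₀/n = 31·346/496 = 21.6250; c·n₁/n = 26·150/496 = 7.8629
Stratum 3 (Site C): n₁ = 266, n₀ = 74, n = 340; a·n₀/n = 163·74/340 = 35.4765; c·n₁/n = 30·266/340 = 23.4706
RR_MH = (45.7678 + 21.6250 + 35.4765) / (35.0095 + 7.8629 + 23.4706) = 102.8692 / 66.3430 = 1.55057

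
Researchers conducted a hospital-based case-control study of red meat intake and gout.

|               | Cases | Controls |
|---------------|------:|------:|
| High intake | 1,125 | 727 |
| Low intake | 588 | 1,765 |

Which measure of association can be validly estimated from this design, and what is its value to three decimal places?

4.645

Cells: a = 1125, b = 727, c = 588, d = 1765.
This is a hospital-based case-control study: participants were sampled on outcome status, so risks in the source population cannot be estimated directly — relative risk is not valid here. The odds ratio is the appropriate measure.
OR = (a·d)/(b·c) = (1125 × 1765) / (727 × 588) = 1985625 / 427476 = 4.64500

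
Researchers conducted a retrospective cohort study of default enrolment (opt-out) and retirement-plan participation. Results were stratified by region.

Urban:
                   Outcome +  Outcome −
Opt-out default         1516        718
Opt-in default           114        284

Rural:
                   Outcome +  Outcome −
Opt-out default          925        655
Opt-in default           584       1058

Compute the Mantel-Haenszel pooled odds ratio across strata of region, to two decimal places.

3.12

OR_MH = Σ(aᵢdᵢ/nᵢ) / Σ(bᵢcᵢ/nᵢ), where nᵢ is the stratum total.
Stratum 1 (Urban): n = 2632; a·d/n = 1516·284/2632 = 163.5805; b·c/n = 718·114/2632 = 31.0988
Stratum 2 (Rural): n = 3222; a·d/n = 925·1058/3222 = 303.7399; b·c/n = 655·584/3222 = 118.7213
OR_MH = (163.5805 + 303.7399) / (31.0988 + 118.7213) = 467.3205 / 149.8201 = 3.11921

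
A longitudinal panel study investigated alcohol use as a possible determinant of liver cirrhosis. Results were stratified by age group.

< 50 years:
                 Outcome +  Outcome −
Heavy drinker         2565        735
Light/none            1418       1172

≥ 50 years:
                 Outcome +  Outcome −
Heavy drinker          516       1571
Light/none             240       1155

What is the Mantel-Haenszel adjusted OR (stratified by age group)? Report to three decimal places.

OR_MH = Σ(aᵢdᵢ/nᵢ) / Σ(bᵢcᵢ/nᵢ), where nᵢ is the stratum total.
Stratum 1 (< 50 years): n = 5890; a·d/n = 2565·1172/5890 = 510.3871; b·c/n = 735·1418/5890 = 176.9491
Stratum 2 (≥ 50 years): n = 3482; a·d/n = 516·1155/3482 = 171.1603; b·c/n = 1571·240/3482 = 108.2826
OR_MH = (510.3871 + 171.1603) / (176.9491 + 108.2826) = 681.5473 / 285.2317 = 2.38945

2.389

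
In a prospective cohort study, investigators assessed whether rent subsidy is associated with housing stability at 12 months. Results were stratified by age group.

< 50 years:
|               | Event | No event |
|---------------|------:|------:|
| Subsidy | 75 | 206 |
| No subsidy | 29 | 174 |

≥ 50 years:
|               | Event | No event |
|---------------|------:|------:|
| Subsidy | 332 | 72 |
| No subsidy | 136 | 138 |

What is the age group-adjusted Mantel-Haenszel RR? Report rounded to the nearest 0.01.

RR_MH = Σ(aᵢ·n₀ᵢ/nᵢ) / Σ(cᵢ·n₁ᵢ/nᵢ), with n₁ᵢ = aᵢ+bᵢ (exposed), n₀ᵢ = cᵢ+dᵢ (unexposed), nᵢ = n₁ᵢ+n₀ᵢ.
Stratum 1 (< 50 years): n₁ = 281, n₀ = 203, n = 484; a·n₀/n = 75·203/484 = 31.4566; c·n₁/n = 29·281/484 = 16.8368
Stratum 2 (≥ 50 years): n₁ = 404, n₀ = 274, n = 678; a·n₀/n = 332·274/678 = 134.1711; c·n₁/n = 136·404/678 = 81.0383
RR_MH = (31.4566 + 134.1711) / (16.8368 + 81.0383) = 165.6277 / 97.8751 = 1.69223

1.69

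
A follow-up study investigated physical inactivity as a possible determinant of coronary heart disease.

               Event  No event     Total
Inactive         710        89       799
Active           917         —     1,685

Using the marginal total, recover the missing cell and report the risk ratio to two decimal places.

The missing cell is in the unexposed row: 1685 − 917 = 768.
So a = 710, b = 89, c = 917, d = 768.
RR = [a/(a+b)] / [c/(c+d)] = (710/799) / (917/1685) = 0.88861/0.54421 = 1.63283

1.63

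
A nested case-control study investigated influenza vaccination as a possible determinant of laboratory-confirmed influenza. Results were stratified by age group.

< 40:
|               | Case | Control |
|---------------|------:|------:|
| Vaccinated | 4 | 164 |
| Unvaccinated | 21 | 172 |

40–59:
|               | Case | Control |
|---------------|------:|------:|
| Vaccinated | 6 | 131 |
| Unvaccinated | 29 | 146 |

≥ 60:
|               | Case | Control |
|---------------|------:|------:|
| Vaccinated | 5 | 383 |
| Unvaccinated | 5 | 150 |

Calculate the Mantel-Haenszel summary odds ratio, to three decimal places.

OR_MH = Σ(aᵢdᵢ/nᵢ) / Σ(bᵢcᵢ/nᵢ), where nᵢ is the stratum total.
Stratum 1 (< 40): n = 361; a·d/n = 4·172/361 = 1.9058; b·c/n = 164·21/361 = 9.5402
Stratum 2 (40–59): n = 312; a·d/n = 6·146/312 = 2.8077; b·c/n = 131·29/312 = 12.1763
Stratum 3 (≥ 60): n = 543; a·d/n = 5·150/543 = 1.3812; b·c/n = 383·5/543 = 3.5267
OR_MH = (1.9058 + 2.8077 + 1.3812) / (9.5402 + 12.1763 + 3.5267) = 6.0947 / 25.2432 = 0.24144

0.241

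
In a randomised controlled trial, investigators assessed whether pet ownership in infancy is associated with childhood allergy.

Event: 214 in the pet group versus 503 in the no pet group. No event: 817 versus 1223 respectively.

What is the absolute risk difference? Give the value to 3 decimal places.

-0.084

From the description: a = 214, b = 817, c = 503, d = 1223.
Risk in exposed = 214/1031 = 0.207565; risk in unexposed = 503/1726 = 0.291425.
Risk difference = 0.207565 − 0.291425 = -0.083860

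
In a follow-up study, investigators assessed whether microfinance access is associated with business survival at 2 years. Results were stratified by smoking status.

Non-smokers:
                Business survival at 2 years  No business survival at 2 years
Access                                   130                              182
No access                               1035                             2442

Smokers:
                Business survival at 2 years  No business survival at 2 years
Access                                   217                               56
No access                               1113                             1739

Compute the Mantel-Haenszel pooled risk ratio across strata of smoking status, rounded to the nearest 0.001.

RR_MH = Σ(aᵢ·n₀ᵢ/nᵢ) / Σ(cᵢ·n₁ᵢ/nᵢ), with n₁ᵢ = aᵢ+bᵢ (exposed), n₀ᵢ = cᵢ+dᵢ (unexposed), nᵢ = n₁ᵢ+n₀ᵢ.
Stratum 1 (Non-smokers): n₁ = 312, n₀ = 3477, n = 3789; a·n₀/n = 130·3477/3789 = 119.2953; c·n₁/n = 1035·312/3789 = 85.2257
Stratum 2 (Smokers): n₁ = 273, n₀ = 2852, n = 3125; a·n₀/n = 217·2852/3125 = 198.0429; c·n₁/n = 1113·273/3125 = 97.2317
RR_MH = (119.2953 + 198.0429) / (85.2257 + 97.2317) = 317.3382 / 182.4573 = 1.73925

1.739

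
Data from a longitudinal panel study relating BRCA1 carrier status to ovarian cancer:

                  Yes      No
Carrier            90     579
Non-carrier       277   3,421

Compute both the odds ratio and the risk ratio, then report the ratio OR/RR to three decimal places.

1.069

Cells: a = 90, b = 579, c = 277, d = 3421.
OR = (90·3421)/(579·277) = 307890/160383 = 1.91972
Risk in exposed = 90/669 = 0.13453; risk in unexposed = 277/3698 = 0.07491; RR = 1.79599
OR/RR = 1.91972 / 1.79599 = 1.06889
The outcome is not rare, so the OR lies further from 1 than the RR.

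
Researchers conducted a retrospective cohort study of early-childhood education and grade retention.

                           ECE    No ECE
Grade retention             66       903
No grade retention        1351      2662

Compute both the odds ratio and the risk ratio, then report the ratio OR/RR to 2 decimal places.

Reading the table with exposure as columns: a = 66 (ECE, case), b = 1351 (ECE, non-case), c = 903 (No ECE, case), d = 2662.
OR = (66·2662)/(1351·903) = 175692/1219953 = 0.14402
Risk in exposed = 66/1417 = 0.04658; risk in unexposed = 903/3565 = 0.25330; RR = 0.18388
OR/RR = 0.14402 / 0.18388 = 0.78318
The outcome is not rare, so the OR lies further from 1 than the RR.

0.78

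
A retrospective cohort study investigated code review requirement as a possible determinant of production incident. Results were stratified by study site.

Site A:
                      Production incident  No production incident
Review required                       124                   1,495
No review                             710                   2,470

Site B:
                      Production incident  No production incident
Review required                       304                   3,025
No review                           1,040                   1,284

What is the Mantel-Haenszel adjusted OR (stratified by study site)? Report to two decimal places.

OR_MH = Σ(aᵢdᵢ/nᵢ) / Σ(bᵢcᵢ/nᵢ), where nᵢ is the stratum total.
Stratum 1 (Site A): n = 4799; a·d/n = 124·2470/4799 = 63.8216; b·c/n = 1495·710/4799 = 221.1815
Stratum 2 (Site B): n = 5653; a·d/n = 304·1284/5653 = 69.0494; b·c/n = 3025·1040/5653 = 556.5187
OR_MH = (63.8216 + 69.0494) / (221.1815 + 556.5187) = 132.8710 / 777.7002 = 0.17085

0.17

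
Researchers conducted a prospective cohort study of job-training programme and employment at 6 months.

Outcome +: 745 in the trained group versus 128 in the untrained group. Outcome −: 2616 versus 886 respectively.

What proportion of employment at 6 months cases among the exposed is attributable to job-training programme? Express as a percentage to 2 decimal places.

From the description: a = 745, b = 2616, c = 128, d = 886.
Risk in exposed = 745/3361 = 0.22166; risk in unexposed = 128/1014 = 0.12623.
RR = 0.22166/0.12623 = 1.75596
AR% = (RR − 1)/RR × 100 = (1.75596 − 1)/1.75596 × 100 = 43.0512%

43.05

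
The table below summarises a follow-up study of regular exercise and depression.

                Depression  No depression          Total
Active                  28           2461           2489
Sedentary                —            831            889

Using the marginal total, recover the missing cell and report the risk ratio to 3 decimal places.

0.172

The missing cell is in the unexposed row: 889 − 831 = 58.
So a = 28, b = 2461, c = 58, d = 831.
RR = [a/(a+b)] / [c/(c+d)] = (28/2489) / (58/889) = 0.01125/0.06524 = 0.17243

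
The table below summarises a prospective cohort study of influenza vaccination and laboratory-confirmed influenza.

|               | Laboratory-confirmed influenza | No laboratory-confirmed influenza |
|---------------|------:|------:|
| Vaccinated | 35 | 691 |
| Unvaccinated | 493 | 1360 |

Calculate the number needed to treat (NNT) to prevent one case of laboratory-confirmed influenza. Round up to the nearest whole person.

5

Risk in treated group = 35/726 = 0.04821; risk in control = 493/1853 = 0.26606.
Absolute risk reduction = 0.26606 − 0.04821 = 0.21785
NNT = 1 / ARR = 1 / 0.21785 = 4.590 → round up → 5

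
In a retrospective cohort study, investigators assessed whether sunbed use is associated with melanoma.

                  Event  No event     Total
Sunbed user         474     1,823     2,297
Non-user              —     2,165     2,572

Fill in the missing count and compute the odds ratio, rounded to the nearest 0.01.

1.38

The missing cell is in the unexposed row: 2572 − 2165 = 407.
So a = 474, b = 1823, c = 407, d = 2165.
OR = (a·d)/(b·c) = (474 × 2165) / (1823 × 407) = 1026210 / 741961 = 1.38311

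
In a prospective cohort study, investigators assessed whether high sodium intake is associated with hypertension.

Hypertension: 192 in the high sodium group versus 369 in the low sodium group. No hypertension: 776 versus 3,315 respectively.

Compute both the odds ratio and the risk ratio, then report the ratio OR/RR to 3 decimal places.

1.122

From the description: a = 192, b = 776, c = 369, d = 3315.
OR = (192·3315)/(776·369) = 636480/286344 = 2.22278
Risk in exposed = 192/968 = 0.19835; risk in unexposed = 369/3684 = 0.10016; RR = 1.98025
OR/RR = 2.22278 / 1.98025 = 1.12248
The outcome is not rare, so the OR lies further from 1 than the RR.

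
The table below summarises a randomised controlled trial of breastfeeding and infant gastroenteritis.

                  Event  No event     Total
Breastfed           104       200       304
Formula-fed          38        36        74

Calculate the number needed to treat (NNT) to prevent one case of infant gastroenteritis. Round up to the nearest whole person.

Risk in treated group = 104/304 = 0.34211; risk in control = 38/74 = 0.51351.
Absolute risk reduction = 0.51351 − 0.34211 = 0.17141
NNT = 1 / ARR = 1 / 0.17141 = 5.834 → round up → 6

6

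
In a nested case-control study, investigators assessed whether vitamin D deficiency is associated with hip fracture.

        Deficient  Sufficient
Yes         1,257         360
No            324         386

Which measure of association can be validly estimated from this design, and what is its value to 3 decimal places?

Reading the table with exposure as columns: a = 1257 (Deficient, case), b = 324 (Deficient, non-case), c = 360 (Sufficient, case), d = 386.
This is a nested case-control study: participants were sampled on outcome status, so risks in the source population cannot be estimated directly — relative risk is not valid here. The odds ratio is the appropriate measure.
OR = (a·d)/(b·c) = (1257 × 386) / (324 × 360) = 485202 / 116640 = 4.15983

4.160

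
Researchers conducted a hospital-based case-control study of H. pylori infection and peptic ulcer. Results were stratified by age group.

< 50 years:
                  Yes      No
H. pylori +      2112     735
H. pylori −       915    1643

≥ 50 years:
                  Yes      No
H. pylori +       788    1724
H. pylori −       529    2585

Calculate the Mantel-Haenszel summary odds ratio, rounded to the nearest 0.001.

OR_MH = Σ(aᵢdᵢ/nᵢ) / Σ(bᵢcᵢ/nᵢ), where nᵢ is the stratum total.
Stratum 1 (< 50 years): n = 5405; a·d/n = 2112·1643/5405 = 642.0011; b·c/n = 735·915/5405 = 124.4265
Stratum 2 (≥ 50 years): n = 5626; a·d/n = 788·2585/5626 = 362.0654; b·c/n = 1724·529/5626 = 162.1038
OR_MH = (642.0011 + 362.0654) / (124.4265 + 162.1038) = 1004.0665 / 286.5303 = 3.50423

3.504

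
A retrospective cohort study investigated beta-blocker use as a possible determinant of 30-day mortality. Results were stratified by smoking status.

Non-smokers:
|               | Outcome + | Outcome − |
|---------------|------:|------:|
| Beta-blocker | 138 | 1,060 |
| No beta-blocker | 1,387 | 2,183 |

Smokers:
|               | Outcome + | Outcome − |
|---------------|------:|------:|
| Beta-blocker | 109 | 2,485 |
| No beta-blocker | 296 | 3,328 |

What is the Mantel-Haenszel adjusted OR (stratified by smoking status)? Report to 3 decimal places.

OR_MH = Σ(aᵢdᵢ/nᵢ) / Σ(bᵢcᵢ/nᵢ), where nᵢ is the stratum total.
Stratum 1 (Non-smokers): n = 4768; a·d/n = 138·2183/4768 = 63.1825; b·c/n = 1060·1387/4768 = 308.3515
Stratum 2 (Smokers): n = 6218; a·d/n = 109·3328/6218 = 58.3390; b·c/n = 2485·296/6218 = 118.2953
OR_MH = (63.1825 + 58.3390) / (308.3515 + 118.2953) = 121.5215 / 426.6468 = 0.28483

0.285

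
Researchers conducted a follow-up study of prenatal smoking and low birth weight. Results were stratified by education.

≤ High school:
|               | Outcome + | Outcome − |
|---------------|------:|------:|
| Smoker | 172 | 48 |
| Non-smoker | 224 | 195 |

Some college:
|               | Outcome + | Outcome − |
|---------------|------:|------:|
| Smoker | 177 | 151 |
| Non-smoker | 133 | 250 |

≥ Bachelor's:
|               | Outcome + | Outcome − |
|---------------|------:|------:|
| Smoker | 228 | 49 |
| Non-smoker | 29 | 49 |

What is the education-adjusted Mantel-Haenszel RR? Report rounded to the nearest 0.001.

1.603

RR_MH = Σ(aᵢ·n₀ᵢ/nᵢ) / Σ(cᵢ·n₁ᵢ/nᵢ), with n₁ᵢ = aᵢ+bᵢ (exposed), n₀ᵢ = cᵢ+dᵢ (unexposed), nᵢ = n₁ᵢ+n₀ᵢ.
Stratum 1 (≤ High school): n₁ = 220, n₀ = 419, n = 639; a·n₀/n = 172·419/639 = 112.7825; c·n₁/n = 224·220/639 = 77.1205
Stratum 2 (Some college): n₁ = 328, n₀ = 383, n = 711; a·n₀/n = 177·383/711 = 95.3460; c·n₁/n = 133·328/711 = 61.3558
Stratum 3 (≥ Bachelor's): n₁ = 277, n₀ = 78, n = 355; a·n₀/n = 228·78/355 = 50.0958; c·n₁/n = 29·277/355 = 22.6282
RR_MH = (112.7825 + 95.3460 + 50.0958) / (77.1205 + 61.3558 + 22.6282) = 258.2242 / 161.1045 = 1.60284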